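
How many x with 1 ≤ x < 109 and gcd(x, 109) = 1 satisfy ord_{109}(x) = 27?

18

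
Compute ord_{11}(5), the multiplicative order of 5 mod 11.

5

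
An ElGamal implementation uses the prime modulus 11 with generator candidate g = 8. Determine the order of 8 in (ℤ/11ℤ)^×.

ord(8) | φ(11) = 11 − 1 = 10 = 2 · 5.
Divisors of 10: 1, 2, 5, 10.
Compute 8^d (mod 11) for the divisors d until we hit 1:
8^1 ≡ 8
8^2 ≡ 9
8^5 ≡ 10
8^10 ≡ 1
So ord_11(8) = 10.

10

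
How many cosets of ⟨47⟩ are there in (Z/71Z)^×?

1

By Lagrange's theorem, ord_71(47) divides φ(71) = 71 − 1 = 70 = 2 · 5 · 7.
Divisors of 70: 1, 2, 5, 7, 10, 14, 35, 70.
Test each divisor d:
47^1 ≡ 47 (mod 71)
47^2 ≡ 8 (mod 71)
47^5 ≡ 26 (mod 71)
47^7 ≡ 66 (mod 71)
47^10 ≡ 37 (mod 71)
47^14 ≡ 25 (mod 71)
47^35 ≡ 70 (mod 71)
47^70 ≡ 1 (mod 71) ✓
So ord_71(47) = 70, hence |⟨47⟩| = 70.
Index = |(Z/71Z)^×| / |⟨47⟩| = 70 / 70 = 1.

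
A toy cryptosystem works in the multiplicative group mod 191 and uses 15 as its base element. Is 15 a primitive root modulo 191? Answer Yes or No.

φ(191) = 191 − 1 = 190 = 2 · 5 · 19.
An element g generates (Z/191Z)^× iff g^(190/q) ≢ 1 (mod 191) for each prime q ∈ {2, 5, 19}.
15^95 ≡ 1 (mod 191)  [q = 2: ≡ 1 ✗]
15^38 ≡ 39 (mod 191)  [q = 5: ≢ 1 ✓]
15^10 ≡ 153 (mod 191)  [q = 19: ≢ 1 ✓]
15^95 ≡ 1 shows ord(15) | 95, strictly less than φ(191); not a primitive root.

No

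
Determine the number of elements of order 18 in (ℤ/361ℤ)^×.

φ(361) = φ(19^2) = 19·(19−1) = 342 = 2 · 3^2 · 19.
(Z/361Z)^× is cyclic (|G| = 342); a cyclic group of order m has exactly φ(d) elements of each order d | m, and none otherwise.
18 = 2 · 3^2 divides 342, and φ(18) = 6.

6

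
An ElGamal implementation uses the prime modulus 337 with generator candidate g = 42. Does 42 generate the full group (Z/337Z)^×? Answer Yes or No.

No

φ(337) = 337 − 1 = 336 = 2^4 · 3 · 7.
42 is a primitive root mod 337 iff 42^(φ(337)/q) ≢ 1 for every prime q | φ(337), i.e. q ∈ {2, 3, 7}.
42^168 ≡ 1 (mod 337)  [q = 2: ≡ 1 ✗]
42^112 ≡ 1 (mod 337)  [q = 3: ≡ 1 ✗]
42^48 ≡ 8 (mod 337)  [q = 7: ≢ 1 ✓]
Since 42^168 ≡ 1, the order of 42 divides 168 < 336, so 42 is not a primitive root.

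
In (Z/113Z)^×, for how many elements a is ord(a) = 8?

4

φ(113) = 113 − 1 = 112 = 2^4 · 7.
(Z/113Z)^× is cyclic (|G| = 112); a cyclic group of order m has exactly φ(d) elements of each order d | m, and none otherwise.
8 = 2^3 divides 112, and φ(8) = 4.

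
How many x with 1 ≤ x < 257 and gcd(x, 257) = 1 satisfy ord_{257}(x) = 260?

φ(257) = 257 − 1 = 256 = 2^8.
In a cyclic group of order 256, there are φ(d) elements of order d for each divisor d of 256, and zero for non-divisors.
Since 260 ∤ 256, the count is 0.

0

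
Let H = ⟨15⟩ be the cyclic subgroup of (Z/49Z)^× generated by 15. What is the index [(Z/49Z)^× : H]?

The order of 15 must divide φ(49) = φ(7^2) = 7·(7−1) = 42 = 2 · 3 · 7.
Divisors of 42: 1, 2, 3, 6, 7, 14, 21, 42.
Test each divisor d:
15^1 ≡ 15
15^2 ≡ 29
15^3 ≡ 43
15^6 ≡ 36
15^7 ≡ 1
The order of 15 is 7, so the subgroup it generates has 7 elements.
[(Z/49Z)^× : ⟨15⟩] = 42/7 = 6.

6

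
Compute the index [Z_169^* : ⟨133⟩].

4

Since 133 ∈ (Z/169Z)^×, its order divides φ(169) = φ(13^2) = 13·(13−1) = 156 = 2^2 · 3 · 13.
Divisors of 156: 1, 2, 3, 4, 6, 12, 13, 26, 39, 52, 78, 156.
Check 133^d mod 169 for each divisor in increasing order:
133^1 ≡ 133 (mod 169)
133^2 ≡ 113 (mod 169)
133^3 ≡ 157 (mod 169)
133^4 ≡ 94 (mod 169)
133^6 ≡ 144 (mod 169)
133^12 ≡ 118 (mod 169)
133^13 ≡ 146 (mod 169)
133^26 ≡ 22 (mod 169)
133^39 ≡ 1 (mod 169) ✓
Thus |⟨133⟩| = ord(133) = 39.
Index = |(Z/169Z)^×| / |⟨133⟩| = 156 / 39 = 4.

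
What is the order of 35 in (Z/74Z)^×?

ord(35) | φ(74) = φ(2)·φ(37) = 1·36 = 36 = 2^2 · 3^2.
Divisors of 36: 1, 2, 3, 4, 6, 9, 12, 18, 36.
Evaluate successive powers at the divisors of 36:
35^1 ≡ 35 (mod 74)
35^2 ≡ 41 (mod 74)
35^3 ≡ 29 (mod 74)
35^4 ≡ 53 (mod 74)
35^6 ≡ 27 (mod 74)
35^9 ≡ 43 (mod 74)
35^12 ≡ 63 (mod 74)
35^18 ≡ 73 (mod 74)
35^36 ≡ 1 (mod 74) ✓
So ord_74(35) = 36.

36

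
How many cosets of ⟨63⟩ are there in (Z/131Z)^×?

10

Since 63 ∈ (Z/131Z)^×, its order divides φ(131) = 131 − 1 = 130 = 2 · 5 · 13.
Divisors of 130: 1, 2, 5, 10, 13, 26, 65, 130.
Compute 63^d (mod 131) for the divisors d until we hit 1:
63^1 ≡ 63 (mod 131)
63^2 ≡ 39 (mod 131)
63^5 ≡ 62 (mod 131)
63^10 ≡ 45 (mod 131)
63^13 ≡ 1 (mod 131) ✓
So ord_131(63) = 13, hence |⟨63⟩| = 13.
[(Z/131Z)^× : ⟨63⟩] = 130/13 = 10.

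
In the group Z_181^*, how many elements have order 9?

6

φ(181) = 181 − 1 = 180 = 2^2 · 3^2 · 5.
(Z/181Z)^× is cyclic (|G| = 180); a cyclic group of order m has exactly φ(d) elements of each order d | m, and none otherwise.
9 = 3^2 divides 180, and φ(9) = 6.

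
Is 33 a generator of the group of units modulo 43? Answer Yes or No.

Yes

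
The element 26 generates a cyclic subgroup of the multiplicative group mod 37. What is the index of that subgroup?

ord(26) | φ(37) = 37 − 1 = 36 = 2^2 · 3^2.
Divisors of 36: 1, 2, 3, 4, 6, 9, 12, 18, 36.
Test each divisor d:
26^1 ≡ 26 (mod 37)
26^2 ≡ 10 (mod 37)
26^3 ≡ 1 (mod 37) ✓
Thus |⟨26⟩| = ord(26) = 3.
[(Z/37Z)^× : ⟨26⟩] = 36/3 = 12.

12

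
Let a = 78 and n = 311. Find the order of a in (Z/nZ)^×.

155

By Lagrange's theorem, ord_311(78) divides φ(311) = 311 − 1 = 310 = 2 · 5 · 31.
Divisors of 310: 1, 2, 5, 10, 31, 62, 155, 310.
Evaluate successive powers at the divisors of 310:
78^1 ≡ 78 (mod 311)
78^2 ≡ 175 (mod 311)
78^5 ≡ 270 (mod 311)
78^10 ≡ 126 (mod 311)
78^31 ≡ 6 (mod 311)
78^62 ≡ 36 (mod 311)
78^155 ≡ 1 (mod 311) ✓
The smallest such exponent is 155, so the order of 78 is 155.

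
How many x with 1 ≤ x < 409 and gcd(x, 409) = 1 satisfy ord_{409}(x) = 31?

φ(409) = 409 − 1 = 408 = 2^3 · 3 · 17.
In a cyclic group of order 408, there are φ(d) elements of order d for each divisor d of 408, and zero for non-divisors.
31 does not divide 408, so no element of (Z/409Z)^× has order 31.

0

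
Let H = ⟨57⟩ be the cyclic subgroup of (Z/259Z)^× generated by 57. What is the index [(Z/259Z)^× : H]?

6

By Lagrange's theorem, ord_259(57) divides φ(259) = φ(7·37) = (7−1)·(37−1) = 6·36 = 216 = 2^3 · 3^3.
Divisors of 216: 1, 2, 3, 4, 6, 8, 9, 12, 18, 24, 27, 36, 54, 72, 108, 216.
Check 57^d mod 259 for each divisor in increasing order:
57^1 ≡ 57
57^2 ≡ 141
57^3 ≡ 8
57^4 ≡ 197
57^6 ≡ 64
57^8 ≡ 218
57^9 ≡ 253
57^12 ≡ 211
57^18 ≡ 36
57^24 ≡ 232
57^27 ≡ 43
57^36 ≡ 1
The order of 57 is 36, so the subgroup it generates has 36 elements.
Index = |(Z/259Z)^×| / |⟨57⟩| = 216 / 36 = 6.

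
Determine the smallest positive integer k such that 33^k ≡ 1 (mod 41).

20

The order of 33 must divide φ(41) = 41 − 1 = 40 = 2^3 · 5.
Divisors of 40: 1, 2, 4, 5, 8, 10, 20, 40.
Compute 33^d (mod 41) for the divisors d until we hit 1:
33^1 ≡ 33 (mod 41)
33^2 ≡ 23 (mod 41)
33^4 ≡ 37 (mod 41)
33^5 ≡ 32 (mod 41)
33^8 ≡ 16 (mod 41)
33^10 ≡ 40 (mod 41)
33^20 ≡ 1 (mod 41) ✓
Therefore the multiplicative order of 33 modulo 41 is 20.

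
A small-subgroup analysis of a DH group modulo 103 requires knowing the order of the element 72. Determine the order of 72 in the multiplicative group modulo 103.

The order of 72 must divide φ(103) = 103 − 1 = 102 = 2 · 3 · 17.
Divisors of 102: 1, 2, 3, 6, 17, 34, 51, 102.
Test each divisor d:
72^1 ≡ 72
72^2 ≡ 34
72^3 ≡ 79
72^6 ≡ 61
72^17 ≡ 1
So ord_103(72) = 17.

17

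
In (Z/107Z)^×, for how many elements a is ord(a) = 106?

φ(107) = 107 − 1 = 106 = 2 · 53.
(Z/107Z)^× is cyclic (|G| = 106); a cyclic group of order m has exactly φ(d) elements of each order d | m, and none otherwise.
106 = 2 · 53 divides 106, and φ(106) = 52.

52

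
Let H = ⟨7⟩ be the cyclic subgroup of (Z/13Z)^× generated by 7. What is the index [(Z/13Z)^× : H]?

1

The order of 7 must divide φ(13) = 13 − 1 = 12 = 2^2 · 3.
Divisors of 12: 1, 2, 3, 4, 6, 12.
Test each divisor d:
7^1 ≡ 7 (mod 13)
7^2 ≡ 10 (mod 13)
7^3 ≡ 5 (mod 13)
7^4 ≡ 9 (mod 13)
7^6 ≡ 12 (mod 13)
7^12 ≡ 1 (mod 13) ✓
Thus |⟨7⟩| = ord(7) = 12.
The index is φ(13) / ord(7) = 12 / 12 = 1.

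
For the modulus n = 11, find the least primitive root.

φ(11) = 11 − 1 = 10 = 2 · 5.
g is a primitive root iff g^(10/q) ≢ 1 (mod 11) for each prime q ∈ {2, 5}.
g = 2: 2^5 ≡ 10; 2^2 ≡ 4 — none is 1, so 2 is a primitive root.
Hence the least primitive root of 11 is 2.

2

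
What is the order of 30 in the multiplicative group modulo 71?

7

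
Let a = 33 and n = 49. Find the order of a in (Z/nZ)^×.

42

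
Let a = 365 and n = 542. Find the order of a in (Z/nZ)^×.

ord(365) | φ(542) = φ(2)·φ(271) = 1·270 = 270 = 2 · 3^3 · 5.
Divisors of 270: 1, 2, 3, 5, 6, 9, 10, 15, 18, 27, 30, 45, 54, 90, 135, 270.
Check 365^d mod 542 for each divisor in increasing order:
365^1 ≡ 365
365^2 ≡ 435
365^3 ≡ 511
365^5 ≡ 65
365^6 ≡ 419
365^9 ≡ 19
365^10 ≡ 431
365^15 ≡ 373
365^18 ≡ 361
365^27 ≡ 355
365^30 ≡ 377
365^45 ≡ 243
365^54 ≡ 281
365^90 ≡ 513
365^135 ≡ 541
365^270 ≡ 1
Hence ord(365) = 270.

270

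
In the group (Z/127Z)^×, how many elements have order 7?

6

φ(127) = 127 − 1 = 126 = 2 · 3^2 · 7.
Since (Z/127Z)^× is cyclic of order 126, the number of elements of order d is φ(d) when d | 126 and 0 otherwise.
7 | 126, and φ(7) = 7 − 1 = 6.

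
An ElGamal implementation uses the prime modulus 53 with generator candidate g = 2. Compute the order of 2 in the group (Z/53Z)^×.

52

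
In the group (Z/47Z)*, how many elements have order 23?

φ(47) = 47 − 1 = 46 = 2 · 23.
Since (Z/47Z)^× is cyclic of order 46, the number of elements of order d is φ(d) when d | 46 and 0 otherwise.
23 | 46, and φ(23) = 23 − 1 = 22.

22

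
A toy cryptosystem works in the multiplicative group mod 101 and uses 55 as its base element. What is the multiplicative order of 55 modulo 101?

100

By Lagrange's theorem, ord_101(55) divides φ(101) = 101 − 1 = 100 = 2^2 · 5^2.
Divisors of 100: 1, 2, 4, 5, 10, 20, 25, 50, 100.
Compute 55^d (mod 101) for the divisors d until we hit 1:
55^1 ≡ 55
55^2 ≡ 96
55^4 ≡ 25
55^5 ≡ 62
55^10 ≡ 6
55^20 ≡ 36
55^25 ≡ 10
55^50 ≡ 100
55^100 ≡ 1
Hence ord(55) = 100.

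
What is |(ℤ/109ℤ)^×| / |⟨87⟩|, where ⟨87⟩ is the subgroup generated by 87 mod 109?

2

Since 87 ∈ (Z/109Z)^×, its order divides φ(109) = 109 − 1 = 108 = 2^2 · 3^3.
Divisors of 108: 1, 2, 3, 4, 6, 9, 12, 18, 27, 36, 54, 108.
Test each divisor d:
87^1 ≡ 87 (mod 109)
87^2 ≡ 48 (mod 109)
87^3 ≡ 34 (mod 109)
87^4 ≡ 15 (mod 109)
87^6 ≡ 66 (mod 109)
87^9 ≡ 64 (mod 109)
87^12 ≡ 105 (mod 109)
87^18 ≡ 63 (mod 109)
87^27 ≡ 108 (mod 109)
87^36 ≡ 45 (mod 109)
87^54 ≡ 1 (mod 109) ✓
Thus |⟨87⟩| = ord(87) = 54.
The index is φ(109) / ord(87) = 108 / 54 = 2.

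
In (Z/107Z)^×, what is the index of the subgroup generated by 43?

By Lagrange's theorem, ord_107(43) divides φ(107) = 107 − 1 = 106 = 2 · 53.
Divisors of 106: 1, 2, 53, 106.
Check 43^d mod 107 for each divisor in increasing order:
43^1 ≡ 43 (mod 107)
43^2 ≡ 30 (mod 107)
43^53 ≡ 106 (mod 107)
43^106 ≡ 1 (mod 107) ✓
The order of 43 is 106, so the subgroup it generates has 106 elements.
The index is φ(107) / ord(43) = 106 / 106 = 1.

1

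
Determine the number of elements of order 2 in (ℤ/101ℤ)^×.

1

φ(101) = 101 − 1 = 100 = 2^2 · 5^2.
In a cyclic group of order 100, there are φ(d) elements of order d for each divisor d of 100, and zero for non-divisors.
2 | 100, and φ(2) = 2 − 1 = 1.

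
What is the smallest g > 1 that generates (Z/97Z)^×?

5

φ(97) = 97 − 1 = 96 = 2^5 · 3.
g is a primitive root iff g^(96/q) ≢ 1 (mod 97) for each prime q ∈ {2, 3}.
g = 2: 2^48 ≡ 1 — hits 1, so not a primitive root.
g = 3: 3^48 ≡ 1 — hits 1, so not a primitive root.
g = 4: 4^48 ≡ 1 — hits 1, so not a primitive root.
g = 5: 5^48 ≡ 96; 5^32 ≡ 35 — none is 1, so 5 is a primitive root.
The smallest primitive root modulo 97 is 5.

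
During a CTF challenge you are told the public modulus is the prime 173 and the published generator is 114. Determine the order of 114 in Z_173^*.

172

By Lagrange's theorem, ord_173(114) divides φ(173) = 173 − 1 = 172 = 2^2 · 43.
Divisors of 172: 1, 2, 4, 43, 86, 172.
Evaluate successive powers at the divisors of 172:
114^1 ≡ 114 (mod 173)
114^2 ≡ 21 (mod 173)
114^4 ≡ 95 (mod 173)
114^43 ≡ 80 (mod 173)
114^86 ≡ 172 (mod 173)
114^172 ≡ 1 (mod 173) ✓
Hence ord(114) = 172.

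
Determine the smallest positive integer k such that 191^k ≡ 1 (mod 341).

ord(191) | φ(341) = φ(11·31) = (11−1)·(31−1) = 10·30 = 300 = 2^2 · 3 · 5^2.
Divisors of 300: 1, 2, 3, 4, 5, 6, 10, 12, 15, 20, 25, 30, 50, 60, 75, 100, 150, 300.
Check 191^d mod 341 for each divisor in increasing order:
191^1 ≡ 191 (mod 341)
191^2 ≡ 335 (mod 341)
191^3 ≡ 218 (mod 341)
191^4 ≡ 36 (mod 341)
191^5 ≡ 56 (mod 341)
191^6 ≡ 125 (mod 341)
191^10 ≡ 67 (mod 341)
191^12 ≡ 280 (mod 341)
191^15 ≡ 1 (mod 341) ✓
The smallest such exponent is 15, so the order of 191 is 15.

15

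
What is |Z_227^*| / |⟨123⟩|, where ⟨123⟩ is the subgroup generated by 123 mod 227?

1

Since 123 ∈ (Z/227Z)^×, its order divides φ(227) = 227 − 1 = 226 = 2 · 113.
Divisors of 226: 1, 2, 113, 226.
Check 123^d mod 227 for each divisor in increasing order:
123^1 ≡ 123
123^2 ≡ 147
123^113 ≡ 226
123^226 ≡ 1
The order of 123 is 226, so the subgroup it generates has 226 elements.
[(Z/227Z)^× : ⟨123⟩] = 226/226 = 1.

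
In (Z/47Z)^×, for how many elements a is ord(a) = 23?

22

φ(47) = 47 − 1 = 46 = 2 · 23.
In a cyclic group of order 46, there are φ(d) elements of order d for each divisor d of 46, and zero for non-divisors.
23 | 46, and φ(23) = 23 − 1 = 22.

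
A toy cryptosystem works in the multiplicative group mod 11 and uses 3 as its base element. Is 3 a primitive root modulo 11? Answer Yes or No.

φ(11) = 11 − 1 = 10 = 2 · 5.
It suffices to check that the order of 3 is not a proper divisor of 10: compute 3^(10/q) for q ∈ {2, 5}.
3^5 ≡ 1 (mod 11)  [q = 2: ≡ 1 ✗]
3^2 ≡ 9 (mod 11)  [q = 5: ≢ 1 ✓]
3^5 ≡ 1 shows ord(3) | 5, strictly less than φ(11); not a primitive root.

No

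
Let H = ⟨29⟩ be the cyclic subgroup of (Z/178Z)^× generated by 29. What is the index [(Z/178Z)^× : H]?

1

The order of 29 must divide φ(178) = φ(2)·φ(89) = 1·88 = 88 = 2^3 · 11.
Divisors of 88: 1, 2, 4, 8, 11, 22, 44, 88.
Compute 29^d (mod 178) for the divisors d until we hit 1:
29^1 ≡ 29 (mod 178)
29^2 ≡ 129 (mod 178)
29^4 ≡ 87 (mod 178)
29^8 ≡ 93 (mod 178)
29^11 ≡ 101 (mod 178)
29^22 ≡ 55 (mod 178)
29^44 ≡ 177 (mod 178)
29^88 ≡ 1 (mod 178) ✓
So ord_178(29) = 88, hence |⟨29⟩| = 88.
Index = |(Z/178Z)^×| / |⟨29⟩| = 88 / 88 = 1.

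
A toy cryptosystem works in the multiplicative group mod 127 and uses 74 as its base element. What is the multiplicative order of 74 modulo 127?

Since 74 ∈ (Z/127Z)^×, its order divides φ(127) = 127 − 1 = 126 = 2 · 3^2 · 7.
Divisors of 126: 1, 2, 3, 6, 7, 9, 14, 18, 21, 42, 63, 126.
Test each divisor d:
74^1 ≡ 74 (mod 127)
74^2 ≡ 15 (mod 127)
74^3 ≡ 94 (mod 127)
74^6 ≡ 73 (mod 127)
74^7 ≡ 68 (mod 127)
74^9 ≡ 4 (mod 127)
74^14 ≡ 52 (mod 127)
74^18 ≡ 16 (mod 127)
74^21 ≡ 107 (mod 127)
74^42 ≡ 19 (mod 127)
74^63 ≡ 1 (mod 127) ✓
The smallest such exponent is 63, so the order of 74 is 63.

63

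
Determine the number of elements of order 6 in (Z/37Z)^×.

2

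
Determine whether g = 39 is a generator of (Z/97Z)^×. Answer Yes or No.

Yes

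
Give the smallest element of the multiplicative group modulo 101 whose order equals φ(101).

φ(101) = 101 − 1 = 100 = 2^2 · 5^2.
Test candidates g = 2, 3, … against the prime factors q ∈ {2, 5} of φ(101): g is a generator iff g^(100/q) ≢ 1 for every such q.
g = 2: 2^50 ≡ 100; 2^20 ≡ 95 — none is 1, so 2 is a primitive root.
The smallest primitive root modulo 101 is 2.

2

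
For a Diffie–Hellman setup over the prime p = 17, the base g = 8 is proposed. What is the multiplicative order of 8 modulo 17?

The order of 8 must divide φ(17) = 17 − 1 = 16 = 2^4.
Divisors of 16: 1, 2, 4, 8, 16.
Evaluate successive powers at the divisors of 16:
8^1 ≡ 8
8^2 ≡ 13
8^4 ≡ 16
8^8 ≡ 1
Therefore the multiplicative order of 8 modulo 17 is 8.

8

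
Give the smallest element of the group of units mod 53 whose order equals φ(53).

2

φ(53) = 53 − 1 = 52 = 2^2 · 13.
Test candidates g = 2, 3, … against the prime factors q ∈ {2, 13} of φ(53): g is a generator iff g^(52/q) ≢ 1 for every such q.
g = 2: 2^26 ≡ 52; 2^4 ≡ 16 — none is 1, so 2 is a primitive root.
So 2 is the smallest generator of (Z/53Z)^×.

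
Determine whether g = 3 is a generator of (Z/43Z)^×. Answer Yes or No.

Yes

φ(43) = 43 − 1 = 42 = 2 · 3 · 7.
It suffices to check that the order of 3 is not a proper divisor of 42: compute 3^(42/q) for q ∈ {2, 3, 7}.
3^21 ≡ 42 (mod 43)  [q = 2: ≢ 1 ✓]
3^14 ≡ 36 (mod 43)  [q = 3: ≢ 1 ✓]
3^6 ≡ 41 (mod 43)  [q = 7: ≢ 1 ✓]
None equal 1, so ord_43(3) = 42: 3 is a primitive root.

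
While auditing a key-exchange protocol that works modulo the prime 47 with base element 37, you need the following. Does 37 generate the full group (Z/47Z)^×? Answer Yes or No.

φ(47) = 47 − 1 = 46 = 2 · 23.
An element g generates (Z/47Z)^× iff g^(46/q) ≢ 1 (mod 47) for each prime q ∈ {2, 23}.
37^23 ≡ 1 (mod 47)  [q = 2: ≡ 1 ✗]
37^2 ≡ 6 (mod 47)  [q = 23: ≢ 1 ✓]
Since 37^23 ≡ 1, the order of 37 divides 23 < 46, so 37 is not a primitive root.

No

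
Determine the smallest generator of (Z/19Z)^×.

2

φ(19) = 19 − 1 = 18 = 2 · 3^2.
g is a primitive root iff g^(18/q) ≢ 1 (mod 19) for each prime q ∈ {2, 3}.
g = 2: 2^9 ≡ 18; 2^6 ≡ 7 — none is 1, so 2 is a primitive root.
So 2 is the smallest generator of (Z/19Z)^×.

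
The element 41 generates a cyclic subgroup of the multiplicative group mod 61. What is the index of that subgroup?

6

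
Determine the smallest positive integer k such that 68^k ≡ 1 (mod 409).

34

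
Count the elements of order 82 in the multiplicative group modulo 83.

40

φ(83) = 83 − 1 = 82 = 2 · 41.
Since (Z/83Z)^× is cyclic of order 82, the number of elements of order d is φ(d) when d | 82 and 0 otherwise.
82 = 2 · 41 divides 82, and φ(82) = 40.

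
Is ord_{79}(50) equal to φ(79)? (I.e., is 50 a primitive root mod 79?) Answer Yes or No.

φ(79) = 79 − 1 = 78 = 2 · 3 · 13.
Test 50^(78/q) mod 79 for each prime factor q of 78:
50^39 ≡ 1 (mod 79)  [q = 2: ≡ 1 ✗]
50^26 ≡ 55 (mod 79)  [q = 3: ≢ 1 ✓]
50^6 ≡ 10 (mod 79)  [q = 13: ≢ 1 ✓]
Since 50^39 ≡ 1, the order of 50 divides 39 < 78, so 50 is not a primitive root.

No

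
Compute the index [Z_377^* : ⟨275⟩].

4

Since 275 ∈ (Z/377Z)^×, its order divides φ(377) = φ(13·29) = (13−1)·(29−1) = 12·28 = 336 = 2^4 · 3 · 7.
Divisors of 336: 1, 2, 3, 4, 6, 7, 8, 12, 14, 16, 21, 24, 28, 42, 48, 56, 84, 112, 168, 336.
Compute 275^d (mod 377) for the divisors d until we hit 1:
275^1 ≡ 275 (mod 377)
275^2 ≡ 225 (mod 377)
275^3 ≡ 47 (mod 377)
275^4 ≡ 107 (mod 377)
275^6 ≡ 324 (mod 377)
275^7 ≡ 128 (mod 377)
275^8 ≡ 139 (mod 377)
275^12 ≡ 170 (mod 377)
275^14 ≡ 173 (mod 377)
275^16 ≡ 94 (mod 377)
275^21 ≡ 278 (mod 377)
275^24 ≡ 248 (mod 377)
275^28 ≡ 146 (mod 377)
275^42 ≡ 376 (mod 377)
275^48 ≡ 53 (mod 377)
275^56 ≡ 204 (mod 377)
275^84 ≡ 1 (mod 377) ✓
The order of 275 is 84, so the subgroup it generates has 84 elements.
[(Z/377Z)^× : ⟨275⟩] = 336/84 = 4.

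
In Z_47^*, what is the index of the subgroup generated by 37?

2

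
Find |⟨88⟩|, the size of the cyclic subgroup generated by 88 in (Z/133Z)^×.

6

The order of 88 must divide φ(133) = φ(7·19) = (7−1)·(19−1) = 6·18 = 108 = 2^2 · 3^3.
Divisors of 108: 1, 2, 3, 4, 6, 9, 12, 18, 27, 36, 54, 108.
Test each divisor d:
88^1 ≡ 88 (mod 133)
88^2 ≡ 30 (mod 133)
88^3 ≡ 113 (mod 133)
88^4 ≡ 102 (mod 133)
88^6 ≡ 1 (mod 133) ✓
Therefore the multiplicative order of 88 modulo 133 is 6.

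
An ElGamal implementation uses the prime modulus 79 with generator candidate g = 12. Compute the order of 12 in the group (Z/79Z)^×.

26

By Lagrange's theorem, ord_79(12) divides φ(79) = 79 − 1 = 78 = 2 · 3 · 13.
Divisors of 78: 1, 2, 3, 6, 13, 26, 39, 78.
Evaluate successive powers at the divisors of 78:
12^1 ≡ 12
12^2 ≡ 65
12^3 ≡ 69
12^6 ≡ 21
12^13 ≡ 78
12^26 ≡ 1
So ord_79(12) = 26.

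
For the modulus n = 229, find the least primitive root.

φ(229) = 229 − 1 = 228 = 2^2 · 3 · 19.
Test candidates g = 2, 3, … against the prime factors q ∈ {2, 3, 19} of φ(229): g is a generator iff g^(228/q) ≢ 1 for every such q.
g = 2: 2^114 ≡ 228; 2^76 ≡ 1 — hits 1, so not a primitive root.
g = 3: 3^114 ≡ 1 — hits 1, so not a primitive root.
g = 4: 4^114 ≡ 1 — hits 1, so not a primitive root.
g = 5: 5^114 ≡ 1 — hits 1, so not a primitive root.
g = 6: 6^114 ≡ 228; 6^76 ≡ 134; 6^12 ≡ 165 — none is 1, so 6 is a primitive root.
So 6 is the smallest generator of (Z/229Z)^×.

6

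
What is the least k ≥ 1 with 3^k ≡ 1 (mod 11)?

By Lagrange's theorem, ord_11(3) divides φ(11) = 11 − 1 = 10 = 2 · 5.
Divisors of 10: 1, 2, 5, 10.
Compute 3^d (mod 11) for the divisors d until we hit 1:
3^1 ≡ 3 (mod 11)
3^2 ≡ 9 (mod 11)
3^5 ≡ 1 (mod 11) ✓
Therefore the multiplicative order of 3 modulo 11 is 5.

5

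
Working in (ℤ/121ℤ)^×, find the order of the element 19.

ord(19) | φ(121) = φ(11^2) = 11·(11−1) = 110 = 2 · 5 · 11.
Divisors of 110: 1, 2, 5, 10, 11, 22, 55, 110.
Test each divisor d:
19^1 ≡ 19 (mod 121)
19^2 ≡ 119 (mod 121)
19^5 ≡ 76 (mod 121)
19^10 ≡ 89 (mod 121)
19^11 ≡ 118 (mod 121)
19^22 ≡ 9 (mod 121)
19^55 ≡ 120 (mod 121)
19^110 ≡ 1 (mod 121) ✓
Therefore the multiplicative order of 19 modulo 121 is 110.

110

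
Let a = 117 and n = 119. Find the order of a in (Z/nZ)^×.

By Lagrange's theorem, ord_119(117) divides φ(119) = φ(7·17) = (7−1)·(17−1) = 6·16 = 96 = 2^5 · 3.
Divisors of 96: 1, 2, 3, 4, 6, 8, 12, 16, 24, 32, 48, 96.
Test each divisor d:
117^1 ≡ 117 (mod 119)
117^2 ≡ 4 (mod 119)
117^3 ≡ 111 (mod 119)
117^4 ≡ 16 (mod 119)
117^6 ≡ 64 (mod 119)
117^8 ≡ 18 (mod 119)
117^12 ≡ 50 (mod 119)
117^16 ≡ 86 (mod 119)
117^24 ≡ 1 (mod 119) ✓
The smallest such exponent is 24, so the order of 117 is 24.

24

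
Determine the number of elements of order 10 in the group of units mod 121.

φ(121) = φ(11^2) = 11·(11−1) = 110 = 2 · 5 · 11.
Since (Z/121Z)^× is cyclic of order 110, the number of elements of order d is φ(d) when d | 110 and 0 otherwise.
10 = 2 · 5 divides 110, and φ(10) = 4.

4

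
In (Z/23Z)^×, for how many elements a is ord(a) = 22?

10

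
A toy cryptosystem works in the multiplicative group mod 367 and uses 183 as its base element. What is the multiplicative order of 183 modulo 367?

366

By Lagrange's theorem, ord_367(183) divides φ(367) = 367 − 1 = 366 = 2 · 3 · 61.
Divisors of 366: 1, 2, 3, 6, 61, 122, 183, 366.
Test each divisor d:
183^1 ≡ 183
183^2 ≡ 92
183^3 ≡ 321
183^6 ≡ 281
183^61 ≡ 84
183^122 ≡ 83
183^183 ≡ 366
183^366 ≡ 1
So ord_367(183) = 366.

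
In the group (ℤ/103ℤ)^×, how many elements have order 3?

2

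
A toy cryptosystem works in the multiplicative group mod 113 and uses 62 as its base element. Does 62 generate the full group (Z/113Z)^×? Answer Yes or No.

No

φ(113) = 113 − 1 = 112 = 2^4 · 7.
An element g generates (Z/113Z)^× iff g^(112/q) ≢ 1 (mod 113) for each prime q ∈ {2, 7}.
62^56 ≡ 1 (mod 113)  [q = 2: ≡ 1 ✗]
62^16 ≡ 30 (mod 113)  [q = 7: ≢ 1 ✓]
Since 62^56 ≡ 1, the order of 62 divides 56 < 112, so 62 is not a primitive root.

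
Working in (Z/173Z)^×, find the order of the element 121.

By Lagrange's theorem, ord_173(121) divides φ(173) = 173 − 1 = 172 = 2^2 · 43.
Divisors of 172: 1, 2, 4, 43, 86, 172.
Check 121^d mod 173 for each divisor in increasing order:
121^1 ≡ 121 (mod 173)
121^2 ≡ 109 (mod 173)
121^4 ≡ 117 (mod 173)
121^43 ≡ 172 (mod 173)
121^86 ≡ 1 (mod 173) ✓
So ord_173(121) = 86.

86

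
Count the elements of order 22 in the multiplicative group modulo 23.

10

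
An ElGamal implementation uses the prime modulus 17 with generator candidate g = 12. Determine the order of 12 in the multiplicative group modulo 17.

16

ord(12) | φ(17) = 17 − 1 = 16 = 2^4.
Divisors of 16: 1, 2, 4, 8, 16.
Compute 12^d (mod 17) for the divisors d until we hit 1:
12^1 ≡ 12 (mod 17)
12^2 ≡ 8 (mod 17)
12^4 ≡ 13 (mod 17)
12^8 ≡ 16 (mod 17)
12^16 ≡ 1 (mod 17) ✓
The smallest such exponent is 16, so the order of 12 is 16.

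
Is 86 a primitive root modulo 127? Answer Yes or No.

Yes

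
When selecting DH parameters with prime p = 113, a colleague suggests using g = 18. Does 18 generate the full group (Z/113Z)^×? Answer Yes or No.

φ(113) = 113 − 1 = 112 = 2^4 · 7.
Test 18^(112/q) mod 113 for each prime factor q of 112:
18^56 ≡ 1 (mod 113)  [q = 2: ≡ 1 ✗]
18^16 ≡ 1 (mod 113)  [q = 7: ≡ 1 ✗]
Since 18^56 ≡ 1, the order of 18 divides 56 < 112, so 18 is not a primitive root.

No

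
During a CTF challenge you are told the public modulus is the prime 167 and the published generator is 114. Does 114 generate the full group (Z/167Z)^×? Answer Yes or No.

φ(167) = 167 − 1 = 166 = 2 · 83.
An element g generates (Z/167Z)^× iff g^(166/q) ≢ 1 (mod 167) for each prime q ∈ {2, 83}.
114^83 ≡ 1 (mod 167)  [q = 2: ≡ 1 ✗]
114^2 ≡ 137 (mod 167)  [q = 83: ≢ 1 ✓]
114^83 ≡ 1 shows ord(114) | 83, strictly less than φ(167); not a primitive root.

No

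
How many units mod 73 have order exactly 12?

4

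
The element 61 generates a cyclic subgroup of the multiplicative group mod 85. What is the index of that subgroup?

4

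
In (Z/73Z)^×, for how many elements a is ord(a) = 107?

0

φ(73) = 73 − 1 = 72 = 2^3 · 3^2.
In a cyclic group of order 72, there are φ(d) elements of order d for each divisor d of 72, and zero for non-divisors.
Here 72 is not a multiple of 107, so there are no elements of order 107.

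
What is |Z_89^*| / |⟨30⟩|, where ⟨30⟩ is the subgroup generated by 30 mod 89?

1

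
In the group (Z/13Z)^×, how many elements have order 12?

φ(13) = 13 − 1 = 12 = 2^2 · 3.
(Z/13Z)^× is cyclic (|G| = 12); a cyclic group of order m has exactly φ(d) elements of each order d | m, and none otherwise.
12 = 2^2 · 3 divides 12, and φ(12) = 4.

4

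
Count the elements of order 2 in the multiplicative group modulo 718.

1

φ(718) = φ(2)·φ(359) = 1·358 = 358 = 2 · 179.
Since (Z/718Z)^× is cyclic of order 358, the number of elements of order d is φ(d) when d | 358 and 0 otherwise.
2 | 358, and φ(2) = 2 − 1 = 1.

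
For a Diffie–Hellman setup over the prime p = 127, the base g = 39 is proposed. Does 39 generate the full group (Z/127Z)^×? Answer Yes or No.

φ(127) = 127 − 1 = 126 = 2 · 3^2 · 7.
It suffices to check that the order of 39 is not a proper divisor of 126: compute 39^(126/q) for q ∈ {2, 3, 7}.
39^63 ≡ 126 (mod 127)  [q = 2: ≢ 1 ✓]
39^42 ≡ 19 (mod 127)  [q = 3: ≢ 1 ✓]
39^18 ≡ 2 (mod 127)  [q = 7: ≢ 1 ✓]
Every test exponent gives a nontrivial residue, hence 39 generates the full group.

Yes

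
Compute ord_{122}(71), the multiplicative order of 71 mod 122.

60

By Lagrange's theorem, ord_122(71) divides φ(122) = φ(2)·φ(61) = 1·60 = 60 = 2^2 · 3 · 5.
Divisors of 60: 1, 2, 3, 4, 5, 6, 10, 12, 15, 20, 30, 60.
Compute 71^d (mod 122) for the divisors d until we hit 1:
71^1 ≡ 71 (mod 122)
71^2 ≡ 39 (mod 122)
71^3 ≡ 85 (mod 122)
71^4 ≡ 57 (mod 122)
71^5 ≡ 21 (mod 122)
71^6 ≡ 27 (mod 122)
71^10 ≡ 75 (mod 122)
71^12 ≡ 119 (mod 122)
71^15 ≡ 111 (mod 122)
71^20 ≡ 13 (mod 122)
71^30 ≡ 121 (mod 122)
71^60 ≡ 1 (mod 122) ✓
The smallest such exponent is 60, so the order of 71 is 60.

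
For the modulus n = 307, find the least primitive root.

5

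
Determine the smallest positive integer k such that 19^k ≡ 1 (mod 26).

12

The order of 19 must divide φ(26) = φ(2)·φ(13) = 1·12 = 12 = 2^2 · 3.
Divisors of 12: 1, 2, 3, 4, 6, 12.
Evaluate successive powers at the divisors of 12:
19^1 ≡ 19
19^2 ≡ 23
19^3 ≡ 21
19^4 ≡ 9
19^6 ≡ 25
19^12 ≡ 1
Therefore the multiplicative order of 19 modulo 26 is 12.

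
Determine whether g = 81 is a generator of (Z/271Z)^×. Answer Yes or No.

φ(271) = 271 − 1 = 270 = 2 · 3^3 · 5.
Test 81^(270/q) mod 271 for each prime factor q of 270:
81^135 ≡ 1 (mod 271)  [q = 2: ≡ 1 ✗]
81^90 ≡ 1 (mod 271)  [q = 3: ≡ 1 ✗]
81^54 ≡ 187 (mod 271)  [q = 5: ≢ 1 ✓]
81^135 ≡ 1 shows ord(81) | 135, strictly less than φ(271); not a primitive root.

No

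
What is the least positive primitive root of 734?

φ(734) = φ(2)·φ(367) = 1·366 = 366 = 2 · 3 · 61.
g is a primitive root iff g^(366/q) ≢ 1 (mod 734) for each prime q ∈ {2, 3, 61}.
g = 2: gcd(2, 734) = 2 > 1, not a unit — skip.
g = 3: 3^183 ≡ 733; 3^122 ≡ 1 — hits 1, so not a primitive root.
g = 4: gcd(4, 734) = 2 > 1, not a unit — skip.
g = 5: 5^183 ≡ 733; 5^122 ≡ 1 — hits 1, so not a primitive root.
g = 6: gcd(6, 734) = 2 > 1, not a unit — skip.
g = 7: 7^183 ≡ 1 — hits 1, so not a primitive root.
g = 8: gcd(8, 734) = 2 > 1, not a unit — skip.
g = 9: 9^183 ≡ 1 — hits 1, so not a primitive root.
g = 10: gcd(10, 734) = 2 > 1, not a unit — skip.
g = 11: 11^183 ≡ 733; 11^122 ≡ 283; 11^6 ≡ 419 — none is 1, so 11 is a primitive root.
So 11 is the smallest generator of (Z/734Z)^×.

11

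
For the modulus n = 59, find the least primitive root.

2

φ(59) = 59 − 1 = 58 = 2 · 29.
Test candidates g = 2, 3, … against the prime factors q ∈ {2, 29} of φ(59): g is a generator iff g^(58/q) ≢ 1 for every such q.
g = 2: 2^29 ≡ 58; 2^2 ≡ 4 — none is 1, so 2 is a primitive root.
Hence the least primitive root of 59 is 2.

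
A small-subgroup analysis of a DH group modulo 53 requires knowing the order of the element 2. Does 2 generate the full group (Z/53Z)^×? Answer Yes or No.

φ(53) = 53 − 1 = 52 = 2^2 · 13.
2 is a primitive root mod 53 iff 2^(φ(53)/q) ≢ 1 for every prime q | φ(53), i.e. q ∈ {2, 13}.
2^26 ≡ 52 (mod 53)  [q = 2: ≢ 1 ✓]
2^4 ≡ 16 (mod 53)  [q = 13: ≢ 1 ✓]
Every test exponent gives a nontrivial residue, hence 2 generates the full group.

Yes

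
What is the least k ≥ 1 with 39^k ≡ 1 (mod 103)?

By Lagrange's theorem, ord_103(39) divides φ(103) = 103 − 1 = 102 = 2 · 3 · 17.
Divisors of 102: 1, 2, 3, 6, 17, 34, 51, 102.
Compute 39^d (mod 103) for the divisors d until we hit 1:
39^1 ≡ 39
39^2 ≡ 79
39^3 ≡ 94
39^6 ≡ 81
39^17 ≡ 102
39^34 ≡ 1
Hence ord(39) = 34.

34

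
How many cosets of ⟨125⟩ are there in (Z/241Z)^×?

6

The order of 125 must divide φ(241) = 241 − 1 = 240 = 2^4 · 3 · 5.
Divisors of 240: 1, 2, 3, 4, 5, 6, 8, 10, 12, 15, 16, 20, 24, 30, 40, 48, 60, 80, 120, 240.
Test each divisor d:
125^1 ≡ 125 (mod 241)
125^2 ≡ 201 (mod 241)
125^3 ≡ 61 (mod 241)
125^4 ≡ 154 (mod 241)
125^5 ≡ 211 (mod 241)
125^6 ≡ 106 (mod 241)
125^8 ≡ 98 (mod 241)
125^10 ≡ 177 (mod 241)
125^12 ≡ 150 (mod 241)
125^15 ≡ 233 (mod 241)
125^16 ≡ 205 (mod 241)
125^20 ≡ 240 (mod 241)
125^24 ≡ 87 (mod 241)
125^30 ≡ 64 (mod 241)
125^40 ≡ 1 (mod 241) ✓
The order of 125 is 40, so the subgroup it generates has 40 elements.
[(Z/241Z)^× : ⟨125⟩] = 240/40 = 6.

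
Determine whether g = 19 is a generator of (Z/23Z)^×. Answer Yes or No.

Yes

φ(23) = 23 − 1 = 22 = 2 · 11.
19 is a primitive root mod 23 iff 19^(φ(23)/q) ≢ 1 for every prime q | φ(23), i.e. q ∈ {2, 11}.
19^11 ≡ 22 (mod 23)  [q = 2: ≢ 1 ✓]
19^2 ≡ 16 (mod 23)  [q = 11: ≢ 1 ✓]
None equal 1, so ord_23(19) = 22: 19 is a primitive root.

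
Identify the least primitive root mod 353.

3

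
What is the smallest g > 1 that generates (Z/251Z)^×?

φ(251) = 251 − 1 = 250 = 2 · 5^3.
g is a primitive root iff g^(250/q) ≢ 1 (mod 251) for each prime q ∈ {2, 5}.
g = 2: 2^125 ≡ 250; 2^50 ≡ 1 — hits 1, so not a primitive root.
g = 3: 3^125 ≡ 1 — hits 1, so not a primitive root.
g = 4: 4^125 ≡ 1 — hits 1, so not a primitive root.
g = 5: 5^125 ≡ 1 — hits 1, so not a primitive root.
g = 6: 6^125 ≡ 250; 6^50 ≡ 219 — none is 1, so 6 is a primitive root.
The smallest primitive root modulo 251 is 6.

6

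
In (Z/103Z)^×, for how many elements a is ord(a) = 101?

φ(103) = 103 − 1 = 102 = 2 · 3 · 17.
In a cyclic group of order 102, there are φ(d) elements of order d for each divisor d of 102, and zero for non-divisors.
Since 101 ∤ 102, the count is 0.

0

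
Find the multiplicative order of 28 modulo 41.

By Lagrange's theorem, ord_41(28) divides φ(41) = 41 − 1 = 40 = 2^3 · 5.
Divisors of 40: 1, 2, 4, 5, 8, 10, 20, 40.
Test each divisor d:
28^1 ≡ 28 (mod 41)
28^2 ≡ 5 (mod 41)
28^4 ≡ 25 (mod 41)
28^5 ≡ 3 (mod 41)
28^8 ≡ 10 (mod 41)
28^10 ≡ 9 (mod 41)
28^20 ≡ 40 (mod 41)
28^40 ≡ 1 (mod 41) ✓
Hence ord(28) = 40.

40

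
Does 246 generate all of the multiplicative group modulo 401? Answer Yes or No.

φ(401) = 401 − 1 = 400 = 2^4 · 5^2.
Test 246^(400/q) mod 401 for each prime factor q of 400:
246^200 ≡ 400 (mod 401)  [q = 2: ≢ 1 ✓]
246^80 ≡ 1 (mod 401)  [q = 5: ≡ 1 ✗]
246^80 ≡ 1 shows ord(246) | 80, strictly less than φ(401); not a primitive root.

No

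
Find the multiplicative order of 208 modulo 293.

292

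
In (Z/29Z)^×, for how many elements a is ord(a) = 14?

φ(29) = 29 − 1 = 28 = 2^2 · 7.
In a cyclic group of order 28, there are φ(d) elements of order d for each divisor d of 28, and zero for non-divisors.
14 = 2 · 7 divides 28, and φ(14) = 6.

6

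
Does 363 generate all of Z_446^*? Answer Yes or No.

φ(446) = φ(2)·φ(223) = 1·222 = 222 = 2 · 3 · 37.
363 is a primitive root mod 446 iff 363^(φ(446)/q) ≢ 1 for every prime q | φ(446), i.e. q ∈ {2, 3, 37}.
363^111 ≡ 445 (mod 446)  [q = 2: ≢ 1 ✓]
363^74 ≡ 39 (mod 446)  [q = 3: ≢ 1 ✓]
363^6 ≡ 225 (mod 446)  [q = 37: ≢ 1 ✓]
All checks pass, so 363 has order 222 and is a primitive root modulo 446.

Yes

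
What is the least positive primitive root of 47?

5

φ(47) = 47 − 1 = 46 = 2 · 23.
g is a primitive root iff g^(46/q) ≢ 1 (mod 47) for each prime q ∈ {2, 23}.
g = 2: 2^23 ≡ 1 — hits 1, so not a primitive root.
g = 3: 3^23 ≡ 1 — hits 1, so not a primitive root.
g = 4: 4^23 ≡ 1 — hits 1, so not a primitive root.
g = 5: 5^23 ≡ 46; 5^2 ≡ 25 — none is 1, so 5 is a primitive root.
So 5 is the smallest generator of (Z/47Z)^×.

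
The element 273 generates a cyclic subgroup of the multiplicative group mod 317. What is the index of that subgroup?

4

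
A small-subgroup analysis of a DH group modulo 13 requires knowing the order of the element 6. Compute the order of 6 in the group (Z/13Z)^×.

Since 6 ∈ (Z/13Z)^×, its order divides φ(13) = 13 − 1 = 12 = 2^2 · 3.
Divisors of 12: 1, 2, 3, 4, 6, 12.
Evaluate successive powers at the divisors of 12:
6^1 ≡ 6 (mod 13)
6^2 ≡ 10 (mod 13)
6^3 ≡ 8 (mod 13)
6^4 ≡ 9 (mod 13)
6^6 ≡ 12 (mod 13)
6^12 ≡ 1 (mod 13) ✓
The smallest such exponent is 12, so the order of 6 is 12.

12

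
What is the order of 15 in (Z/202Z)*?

100

Since 15 ∈ (Z/202Z)^×, its order divides φ(202) = φ(2)·φ(101) = 1·100 = 100 = 2^2 · 5^2.
Divisors of 100: 1, 2, 4, 5, 10, 20, 25, 50, 100.
Test each divisor d:
15^1 ≡ 15
15^2 ≡ 23
15^4 ≡ 125
15^5 ≡ 57
15^10 ≡ 17
15^20 ≡ 87
15^25 ≡ 111
15^50 ≡ 201
15^100 ≡ 1
Hence ord(15) = 100.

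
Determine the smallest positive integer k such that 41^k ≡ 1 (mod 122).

ord(41) | φ(122) = φ(2)·φ(61) = 1·60 = 60 = 2^2 · 3 · 5.
Divisors of 60: 1, 2, 3, 4, 5, 6, 10, 12, 15, 20, 30, 60.
Compute 41^d (mod 122) for the divisors d until we hit 1:
41^1 ≡ 41 (mod 122)
41^2 ≡ 95 (mod 122)
41^3 ≡ 113 (mod 122)
41^4 ≡ 119 (mod 122)
41^5 ≡ 121 (mod 122)
41^6 ≡ 81 (mod 122)
41^10 ≡ 1 (mod 122) ✓
So ord_122(41) = 10.

10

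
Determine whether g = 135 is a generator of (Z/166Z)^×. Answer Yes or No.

φ(166) = φ(2)·φ(83) = 1·82 = 82 = 2 · 41.
135 is a primitive root mod 166 iff 135^(φ(166)/q) ≢ 1 for every prime q | φ(166), i.e. q ∈ {2, 41}.
135^41 ≡ 165 (mod 166)  [q = 2: ≢ 1 ✓]
135^2 ≡ 131 (mod 166)  [q = 41: ≢ 1 ✓]
All checks pass, so 135 has order 82 and is a primitive root modulo 166.

Yes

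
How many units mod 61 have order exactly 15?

8

φ(61) = 61 − 1 = 60 = 2^2 · 3 · 5.
Since (Z/61Z)^× is cyclic of order 60, the number of elements of order d is φ(d) when d | 60 and 0 otherwise.
15 = 3 · 5 divides 60, and φ(15) = 8.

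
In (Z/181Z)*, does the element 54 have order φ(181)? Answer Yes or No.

Yes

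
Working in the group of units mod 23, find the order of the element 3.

11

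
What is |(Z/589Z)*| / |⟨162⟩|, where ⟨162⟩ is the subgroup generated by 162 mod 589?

6

By Lagrange's theorem, ord_589(162) divides φ(589) = φ(19·31) = (19−1)·(31−1) = 18·30 = 540 = 2^2 · 3^3 · 5.
Divisors of 540: 1, 2, 3, 4, 5, 6, 9, 10, 12, 15, 18, 20, 27, 30, 36, 45, 54, 60, 90, 108, 135, 180, 270, 540.
Evaluate successive powers at the divisors of 540:
162^1 ≡ 162
162^2 ≡ 328
162^3 ≡ 126
162^4 ≡ 386
162^5 ≡ 98
162^6 ≡ 562
162^9 ≡ 132
162^10 ≡ 180
162^12 ≡ 140
162^15 ≡ 559
162^18 ≡ 343
162^20 ≡ 5
162^27 ≡ 512
162^30 ≡ 311
162^36 ≡ 438
162^45 ≡ 94
162^54 ≡ 39
162^60 ≡ 125
162^90 ≡ 1
So ord_589(162) = 90, hence |⟨162⟩| = 90.
The index is φ(589) / ord(162) = 540 / 90 = 6.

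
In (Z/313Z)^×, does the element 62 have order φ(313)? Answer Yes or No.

Yes

φ(313) = 313 − 1 = 312 = 2^3 · 3 · 13.
Test 62^(312/q) mod 313 for each prime factor q of 312:
62^156 ≡ 312 (mod 313)  [q = 2: ≢ 1 ✓]
62^104 ≡ 98 (mod 313)  [q = 3: ≢ 1 ✓]
62^24 ≡ 150 (mod 313)  [q = 13: ≢ 1 ✓]
All checks pass, so 62 has order 312 and is a primitive root modulo 313.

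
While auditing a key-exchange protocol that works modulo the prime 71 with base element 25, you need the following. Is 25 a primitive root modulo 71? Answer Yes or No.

No

φ(71) = 71 − 1 = 70 = 2 · 5 · 7.
It suffices to check that the order of 25 is not a proper divisor of 70: compute 25^(70/q) for q ∈ {2, 5, 7}.
25^35 ≡ 1 (mod 71)  [q = 2: ≡ 1 ✗]
25^14 ≡ 54 (mod 71)  [q = 5: ≢ 1 ✓]
25^10 ≡ 1 (mod 71)  [q = 7: ≡ 1 ✗]
The check at q = 2 fails, so 25 generates a proper subgroup.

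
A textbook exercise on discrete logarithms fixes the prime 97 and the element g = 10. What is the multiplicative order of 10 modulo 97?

Since 10 ∈ (Z/97Z)^×, its order divides φ(97) = 97 − 1 = 96 = 2^5 · 3.
Divisors of 96: 1, 2, 3, 4, 6, 8, 12, 16, 24, 32, 48, 96.
Check 10^d mod 97 for each divisor in increasing order:
10^1 ≡ 10
10^2 ≡ 3
10^3 ≡ 30
10^4 ≡ 9
10^6 ≡ 27
10^8 ≡ 81
10^12 ≡ 50
10^16 ≡ 62
10^24 ≡ 75
10^32 ≡ 61
10^48 ≡ 96
10^96 ≡ 1
Therefore the multiplicative order of 10 modulo 97 is 96.

96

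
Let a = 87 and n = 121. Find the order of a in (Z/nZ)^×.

22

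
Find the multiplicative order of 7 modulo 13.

12

ord(7) | φ(13) = 13 − 1 = 12 = 2^2 · 3.
Divisors of 12: 1, 2, 3, 4, 6, 12.
Evaluate successive powers at the divisors of 12:
7^1 ≡ 7 (mod 13)
7^2 ≡ 10 (mod 13)
7^3 ≡ 5 (mod 13)
7^4 ≡ 9 (mod 13)
7^6 ≡ 12 (mod 13)
7^12 ≡ 1 (mod 13) ✓
The smallest such exponent is 12, so the order of 7 is 12.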